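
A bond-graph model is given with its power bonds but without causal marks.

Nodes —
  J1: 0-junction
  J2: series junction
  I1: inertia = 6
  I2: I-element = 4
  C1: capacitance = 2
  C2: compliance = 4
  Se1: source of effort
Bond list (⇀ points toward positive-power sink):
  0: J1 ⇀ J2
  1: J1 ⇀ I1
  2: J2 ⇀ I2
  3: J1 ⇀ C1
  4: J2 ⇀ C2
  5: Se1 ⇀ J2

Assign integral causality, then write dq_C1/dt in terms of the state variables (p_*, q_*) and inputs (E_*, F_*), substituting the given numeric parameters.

b5 stroke at J2  (source Se1 imposes e)
b1 stroke at I1  (I1 integral (f out))
b2 stroke at I2  (prefer integral on I2)
b0 stroke at J2  (J2 flow already set via bond 2)
b4 stroke at J2  (J2: bond 2 brought flow, rest push out)
b3 stroke at J1  (J1: last free bond brings effort in)

dq_C1/dt = -p_I1/6 - p_I2/4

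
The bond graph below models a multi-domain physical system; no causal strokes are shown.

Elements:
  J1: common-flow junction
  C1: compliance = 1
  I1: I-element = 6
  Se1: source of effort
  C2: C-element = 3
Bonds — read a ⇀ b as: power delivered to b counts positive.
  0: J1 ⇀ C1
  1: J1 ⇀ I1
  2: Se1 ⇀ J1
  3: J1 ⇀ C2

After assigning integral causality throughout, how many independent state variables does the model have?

3  (C1, C2, I1 all integral)

#2 stroke at J1  (Se1 fixes effort; stroke away)
#0 stroke at J1  (C1 outputs effort q/C1)
#1 stroke at I1  (prefer integral on I1)
#3 stroke at J1  (J1 flow already set via bond 1)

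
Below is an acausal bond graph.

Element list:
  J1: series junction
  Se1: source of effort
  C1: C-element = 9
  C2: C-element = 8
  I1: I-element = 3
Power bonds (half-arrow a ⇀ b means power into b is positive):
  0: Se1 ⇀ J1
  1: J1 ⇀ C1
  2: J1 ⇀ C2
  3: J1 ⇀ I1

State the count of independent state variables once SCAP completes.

β0 →J1  (Se1 (Se) sets effort on bond)
β1 →J1  (C1: C, integral causality)
β2 →J1  (C2 integral (e out))
β3 →I1  (J1 needs exactly one f-in)

3  (C1, C2, I1 all integral)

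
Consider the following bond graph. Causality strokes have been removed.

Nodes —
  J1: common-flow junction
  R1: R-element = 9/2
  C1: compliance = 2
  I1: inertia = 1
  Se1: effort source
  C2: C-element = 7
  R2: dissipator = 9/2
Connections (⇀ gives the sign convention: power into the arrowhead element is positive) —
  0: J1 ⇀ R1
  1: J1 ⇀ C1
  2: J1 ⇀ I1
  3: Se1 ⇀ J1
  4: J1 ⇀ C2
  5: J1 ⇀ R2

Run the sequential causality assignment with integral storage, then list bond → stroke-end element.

#0 stroke→J1
#1 stroke→J1
#2 stroke→I1
#3 stroke→J1
#4 stroke→J1
#5 stroke→J1

#3 stroke at J1  (Se1 (Se) sets effort on bond)
#1 stroke at J1  (prefer integral on C1)
#2 stroke at I1  (prefer integral on I1)
#0 stroke at J1  (1-jn J1 has f-setter on 2)
#4 stroke at J1  (1-jn J1 has f-setter on 2)
#5 stroke at J1  (J1 flow already set via bond 2)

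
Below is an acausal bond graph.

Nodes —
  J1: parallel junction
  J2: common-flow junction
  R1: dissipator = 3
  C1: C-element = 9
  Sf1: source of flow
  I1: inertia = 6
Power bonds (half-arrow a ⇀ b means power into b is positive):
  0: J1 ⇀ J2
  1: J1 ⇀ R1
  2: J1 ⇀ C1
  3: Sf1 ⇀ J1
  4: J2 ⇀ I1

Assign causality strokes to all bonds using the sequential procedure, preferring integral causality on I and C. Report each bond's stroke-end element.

bond 0 →J2
bond 1 →R1
bond 2 →J1
bond 3 →Sf1
bond 4 →I1

b3 stroke→Sf1  (source Sf1 imposes f)
b2 stroke→J1  (C1 integral (e out))
b0 stroke→J2  (common-e at J1 fixed by 2)
b1 stroke→R1  (J1 effort already set via bond 2)
b4 stroke→I1  (J2: last free bond brings flow in)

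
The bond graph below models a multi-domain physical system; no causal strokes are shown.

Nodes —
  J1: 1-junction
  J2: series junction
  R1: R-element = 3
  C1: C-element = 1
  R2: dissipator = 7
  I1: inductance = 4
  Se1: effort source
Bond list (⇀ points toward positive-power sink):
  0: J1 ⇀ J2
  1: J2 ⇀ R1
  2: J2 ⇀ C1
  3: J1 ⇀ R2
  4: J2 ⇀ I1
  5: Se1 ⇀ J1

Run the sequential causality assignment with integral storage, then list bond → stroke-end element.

#0 →J2
#1 →J2
#2 →J2
#3 →J1
#4 →I1
#5 →J1

bond 5 stroke→J1  (Se1: effort source, stroke at far end)
bond 2 stroke→J2  (C1 integral (e out))
bond 4 stroke→I1  (I1 outputs flow p/I1)
bond 0 stroke→J2  (1-jn J2 has f-setter on 4)
bond 1 stroke→J2  (J2: bond 4 brought flow, rest push out)
bond 3 stroke→J1  (common-f at J1 fixed by 0)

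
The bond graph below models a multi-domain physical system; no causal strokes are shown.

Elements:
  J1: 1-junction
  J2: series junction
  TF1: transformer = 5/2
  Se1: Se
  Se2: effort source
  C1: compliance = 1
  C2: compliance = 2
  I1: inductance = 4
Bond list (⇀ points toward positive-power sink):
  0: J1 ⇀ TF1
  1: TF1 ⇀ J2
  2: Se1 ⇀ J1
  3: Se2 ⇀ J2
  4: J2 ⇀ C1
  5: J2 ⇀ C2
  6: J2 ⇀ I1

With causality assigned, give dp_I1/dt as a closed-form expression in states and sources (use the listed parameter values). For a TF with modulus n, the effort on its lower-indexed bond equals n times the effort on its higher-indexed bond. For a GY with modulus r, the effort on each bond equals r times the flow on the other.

dp_I1/dt = 2*E_Se1/5 + E_Se2 - q_C1 - q_C2/2

b2 →J1  (Se1: effort source, stroke at far end)
b3 →J2  (Se2 (Se) sets effort on bond)
b0 →TF1  (only one flow-in slot at J1)
b1 →J2  (through TF1, causality passes straight; one stroke at TF1)
b4 →J2  (prefer integral on C1)
b5 →J2  (C2: C, integral causality)
b6 →I1  (J2 needs exactly one f-in)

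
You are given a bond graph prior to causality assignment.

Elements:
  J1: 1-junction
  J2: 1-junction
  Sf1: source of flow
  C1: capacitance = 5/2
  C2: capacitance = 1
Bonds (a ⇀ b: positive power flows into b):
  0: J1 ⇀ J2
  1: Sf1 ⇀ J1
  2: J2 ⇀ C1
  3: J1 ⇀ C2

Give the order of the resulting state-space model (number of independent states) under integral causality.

2  (C1, C2 all integral)

bond 1 stroke at Sf1  (Sf1 fixes flow; stroke at Sf1)
bond 0 stroke at J1  (1-jn J1 has f-setter on 1)
bond 3 stroke at J1  (J1: bond 1 brought flow, rest push out)
bond 2 stroke at J2  (J2 flow already set via bond 0)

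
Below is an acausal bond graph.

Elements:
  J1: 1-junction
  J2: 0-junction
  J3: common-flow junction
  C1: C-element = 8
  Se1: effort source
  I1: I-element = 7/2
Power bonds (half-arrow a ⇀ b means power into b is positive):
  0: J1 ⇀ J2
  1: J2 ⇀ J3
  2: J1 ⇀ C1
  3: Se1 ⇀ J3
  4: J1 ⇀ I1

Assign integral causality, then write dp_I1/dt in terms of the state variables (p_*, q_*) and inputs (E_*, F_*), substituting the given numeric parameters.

β3 |J3  (Se1 (Se) sets effort on bond)
β1 |J2  (only one flow-in slot at J3)
β0 |J1  (0-jn J2 has e-setter on 1)
β2 |J1  (C1: C, integral causality)
β4 |I1  (only one flow-in slot at J1)

dp_I1/dt = E_Se1 - q_C1/8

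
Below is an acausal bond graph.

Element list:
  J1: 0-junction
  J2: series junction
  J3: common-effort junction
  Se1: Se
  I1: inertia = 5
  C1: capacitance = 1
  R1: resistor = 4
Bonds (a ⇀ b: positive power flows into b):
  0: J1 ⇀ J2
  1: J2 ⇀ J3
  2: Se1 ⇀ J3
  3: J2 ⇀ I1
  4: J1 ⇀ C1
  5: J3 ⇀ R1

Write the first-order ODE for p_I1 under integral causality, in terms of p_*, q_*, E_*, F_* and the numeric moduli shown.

dp_I1/dt = -E_Se1 + q_C1

bond 2 stroke→J3  (Se1: effort source, stroke at far end)
bond 1 stroke→J2  (common-e at J3 fixed by 2)
bond 5 stroke→R1  (0-jn J3 has e-setter on 2)
bond 3 stroke→I1  (prefer integral on I1)
bond 0 stroke→J2  (J2 flow already set via bond 3)
bond 4 stroke→J1  (only one effort-in slot at J1)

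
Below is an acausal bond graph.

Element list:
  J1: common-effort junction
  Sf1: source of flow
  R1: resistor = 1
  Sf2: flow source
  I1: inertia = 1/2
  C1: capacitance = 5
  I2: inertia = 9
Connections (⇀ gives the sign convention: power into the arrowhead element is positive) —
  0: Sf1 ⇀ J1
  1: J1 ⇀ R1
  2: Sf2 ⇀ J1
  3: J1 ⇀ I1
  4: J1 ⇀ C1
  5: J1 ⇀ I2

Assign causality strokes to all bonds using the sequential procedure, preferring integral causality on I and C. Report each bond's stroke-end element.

β0 stroke→Sf1  (Sf1: flow source, stroke at near end)
β2 stroke→Sf2  (Sf2 fixes flow; stroke at Sf2)
β3 stroke→I1  (I1: I, integral causality)
β4 stroke→J1  (C1: C, integral causality)
β1 stroke→R1  (J1: bond 4 brought effort, rest push out)
β5 stroke→I2  (J1: bond 4 brought effort, rest push out)

bond 0 stroke at Sf1
bond 1 stroke at R1
bond 2 stroke at Sf2
bond 3 stroke at I1
bond 4 stroke at J1
bond 5 stroke at I2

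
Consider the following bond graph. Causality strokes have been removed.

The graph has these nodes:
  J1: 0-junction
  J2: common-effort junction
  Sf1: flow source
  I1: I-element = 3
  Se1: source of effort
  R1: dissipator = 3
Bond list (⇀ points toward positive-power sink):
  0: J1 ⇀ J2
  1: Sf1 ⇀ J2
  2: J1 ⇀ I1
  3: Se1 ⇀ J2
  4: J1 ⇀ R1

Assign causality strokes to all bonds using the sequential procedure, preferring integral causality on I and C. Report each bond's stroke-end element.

bond 1 stroke at Sf1  (Sf1 (Sf) sets flow on bond)
bond 3 stroke at J2  (Se1: effort source, stroke at far end)
bond 0 stroke at J1  (0-jn J2 has e-setter on 3)
bond 2 stroke at I1  (0-jn J1 has e-setter on 0)
bond 4 stroke at R1  (J1: bond 0 brought effort, rest push out)

#0 stroke at J1
#1 stroke at Sf1
#2 stroke at I1
#3 stroke at J2
#4 stroke at R1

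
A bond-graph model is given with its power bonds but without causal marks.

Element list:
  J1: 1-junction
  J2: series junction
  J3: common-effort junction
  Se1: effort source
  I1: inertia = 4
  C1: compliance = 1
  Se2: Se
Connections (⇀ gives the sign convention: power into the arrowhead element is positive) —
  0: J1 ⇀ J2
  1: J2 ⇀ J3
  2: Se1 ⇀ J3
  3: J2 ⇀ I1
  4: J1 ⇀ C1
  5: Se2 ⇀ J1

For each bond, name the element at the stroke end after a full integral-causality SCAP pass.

#0 →J2
#1 →J2
#2 →J3
#3 →I1
#4 →J1
#5 →J1

b2 stroke at J3  (Se1: effort source, stroke at far end)
b5 stroke at J1  (source Se2 imposes e)
b1 stroke at J2  (common-e at J3 fixed by 2)
b3 stroke at I1  (I1: I, integral causality)
b0 stroke at J2  (common-f at J2 fixed by 3)
b4 stroke at J1  (J1 flow already set via bond 0)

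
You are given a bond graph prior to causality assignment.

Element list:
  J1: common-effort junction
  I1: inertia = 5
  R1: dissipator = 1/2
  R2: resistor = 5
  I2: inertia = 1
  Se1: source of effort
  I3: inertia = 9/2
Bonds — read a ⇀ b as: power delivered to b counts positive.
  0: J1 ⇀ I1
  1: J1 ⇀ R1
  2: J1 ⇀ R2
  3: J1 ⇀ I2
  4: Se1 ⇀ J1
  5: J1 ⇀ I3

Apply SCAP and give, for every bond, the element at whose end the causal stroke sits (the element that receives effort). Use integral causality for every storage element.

#0 →I1
#1 →R1
#2 →R2
#3 →I2
#4 →J1
#5 →I3

b4 |J1  (Se1: effort source, stroke at far end)
b0 |I1  (common-e at J1 fixed by 4)
b1 |R1  (J1 effort already set via bond 4)
b2 |R2  (common-e at J1 fixed by 4)
b3 |I2  (common-e at J1 fixed by 4)
b5 |I3  (common-e at J1 fixed by 4)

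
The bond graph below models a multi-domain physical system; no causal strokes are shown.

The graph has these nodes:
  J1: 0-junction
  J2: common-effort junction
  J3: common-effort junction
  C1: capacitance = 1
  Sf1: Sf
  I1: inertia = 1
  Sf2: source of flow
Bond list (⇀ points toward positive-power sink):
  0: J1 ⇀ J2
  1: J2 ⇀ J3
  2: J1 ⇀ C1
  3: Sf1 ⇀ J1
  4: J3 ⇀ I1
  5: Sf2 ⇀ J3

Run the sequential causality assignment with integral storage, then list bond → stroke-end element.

bond 0 →J2
bond 1 →J3
bond 2 →J1
bond 3 →Sf1
bond 4 →I1
bond 5 →Sf2

b3 →Sf1  (Sf1: flow source, stroke at near end)
b5 →Sf2  (source Sf2 imposes f)
b2 →J1  (C1 integral (e out))
b0 →J2  (0-jn J1 has e-setter on 2)
b1 →J3  (J2: bond 0 brought effort, rest push out)
b4 →I1  (J3 effort already set via bond 1)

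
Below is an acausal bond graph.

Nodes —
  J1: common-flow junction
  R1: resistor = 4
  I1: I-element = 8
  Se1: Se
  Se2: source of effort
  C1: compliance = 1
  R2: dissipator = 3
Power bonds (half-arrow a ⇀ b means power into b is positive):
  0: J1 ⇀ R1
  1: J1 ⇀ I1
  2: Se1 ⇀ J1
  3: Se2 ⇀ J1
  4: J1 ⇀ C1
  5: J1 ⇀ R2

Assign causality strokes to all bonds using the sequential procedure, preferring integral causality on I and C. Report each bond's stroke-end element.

β2 |J1  (Se1 (Se) sets effort on bond)
β3 |J1  (source Se2 imposes e)
β1 |I1  (I1: I, integral causality)
β0 |J1  (J1: bond 1 brought flow, rest push out)
β4 |J1  (common-f at J1 fixed by 1)
β5 |J1  (1-jn J1 has f-setter on 1)

#0 stroke→J1
#1 stroke→I1
#2 stroke→J1
#3 stroke→J1
#4 stroke→J1
#5 stroke→J1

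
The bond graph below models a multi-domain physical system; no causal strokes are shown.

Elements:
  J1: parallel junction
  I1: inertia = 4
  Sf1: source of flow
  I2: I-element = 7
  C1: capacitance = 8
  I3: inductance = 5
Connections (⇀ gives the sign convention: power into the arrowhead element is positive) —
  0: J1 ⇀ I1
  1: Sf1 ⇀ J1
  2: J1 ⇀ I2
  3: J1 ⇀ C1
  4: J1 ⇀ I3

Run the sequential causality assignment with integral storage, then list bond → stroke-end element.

bond 0 |I1
bond 1 |Sf1
bond 2 |I2
bond 3 |J1
bond 4 |I3

bond 1 →Sf1  (Sf1 (Sf) sets flow on bond)
bond 0 →I1  (I1: I, integral causality)
bond 2 →I2  (I2: I, integral causality)
bond 3 →J1  (prefer integral on C1)
bond 4 →I3  (common-e at J1 fixed by 3)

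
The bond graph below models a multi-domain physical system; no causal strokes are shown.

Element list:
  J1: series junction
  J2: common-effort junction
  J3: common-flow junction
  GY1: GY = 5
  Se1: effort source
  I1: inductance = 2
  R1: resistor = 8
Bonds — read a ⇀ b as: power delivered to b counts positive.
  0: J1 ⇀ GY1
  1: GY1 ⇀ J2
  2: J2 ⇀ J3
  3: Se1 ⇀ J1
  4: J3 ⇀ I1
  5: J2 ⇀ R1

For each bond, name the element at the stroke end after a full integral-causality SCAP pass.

b0 stroke→GY1
b1 stroke→GY1
b2 stroke→J3
b3 stroke→J1
b4 stroke→I1
b5 stroke→J2

β3 stroke→J1  (Se1 fixes effort; stroke away)
β0 stroke→GY1  (only one flow-in slot at J1)
β1 stroke→GY1  (GY GY1: same side as bond 0)
β4 stroke→I1  (I1: I, integral causality)
β2 stroke→J3  (common-f at J3 fixed by 4)
β5 stroke→J2  (J2 needs exactly one e-in)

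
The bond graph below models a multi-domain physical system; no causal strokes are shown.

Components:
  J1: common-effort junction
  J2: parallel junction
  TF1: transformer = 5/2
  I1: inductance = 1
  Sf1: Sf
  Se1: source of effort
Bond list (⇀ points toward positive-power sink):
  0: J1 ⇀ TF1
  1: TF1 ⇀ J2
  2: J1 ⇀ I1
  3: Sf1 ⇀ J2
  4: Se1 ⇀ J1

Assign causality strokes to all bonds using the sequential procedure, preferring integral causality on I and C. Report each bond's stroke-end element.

#0 →TF1
#1 →J2
#2 →I1
#3 →Sf1
#4 →J1

β3 →Sf1  (Sf1: flow source, stroke at near end)
β4 →J1  (source Se1 imposes e)
β0 →TF1  (J1 effort already set via bond 4)
β2 →I1  (0-jn J1 has e-setter on 4)
β1 →J2  (J2 needs exactly one e-in)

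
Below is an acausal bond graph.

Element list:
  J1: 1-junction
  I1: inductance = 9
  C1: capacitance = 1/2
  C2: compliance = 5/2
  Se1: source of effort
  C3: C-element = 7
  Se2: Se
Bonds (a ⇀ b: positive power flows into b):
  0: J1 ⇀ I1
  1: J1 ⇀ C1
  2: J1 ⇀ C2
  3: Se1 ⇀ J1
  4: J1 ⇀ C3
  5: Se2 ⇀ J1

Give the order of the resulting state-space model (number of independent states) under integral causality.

β3 →J1  (Se1 (Se) sets effort on bond)
β5 →J1  (source Se2 imposes e)
β0 →I1  (I1: I, integral causality)
β1 →J1  (1-jn J1 has f-setter on 0)
β2 →J1  (common-f at J1 fixed by 0)
β4 →J1  (1-jn J1 has f-setter on 0)

4  (C1, C2, C3, I1 all integral)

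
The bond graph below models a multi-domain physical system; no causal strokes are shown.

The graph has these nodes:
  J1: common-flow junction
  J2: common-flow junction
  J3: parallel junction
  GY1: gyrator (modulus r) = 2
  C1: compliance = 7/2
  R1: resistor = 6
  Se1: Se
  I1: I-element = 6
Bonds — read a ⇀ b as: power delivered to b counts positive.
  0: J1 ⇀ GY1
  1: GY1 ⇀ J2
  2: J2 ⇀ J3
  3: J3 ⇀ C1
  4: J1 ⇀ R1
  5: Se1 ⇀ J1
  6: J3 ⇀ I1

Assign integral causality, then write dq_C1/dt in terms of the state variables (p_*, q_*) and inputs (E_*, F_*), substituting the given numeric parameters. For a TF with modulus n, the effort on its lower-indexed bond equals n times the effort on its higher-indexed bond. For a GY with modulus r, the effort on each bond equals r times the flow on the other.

b5 →J1  (Se1 (Se) sets effort on bond)
b3 →J3  (C1 outputs effort q/C1)
b2 →J2  (J3 effort already set via bond 3)
b6 →I1  (common-e at J3 fixed by 3)
b1 →GY1  (J2: last free bond brings flow in)
b0 →GY1  (through GY1, causality inverts; strokes same side of GY1)
b4 →J1  (J1: bond 0 brought flow, rest push out)

dq_C1/dt = E_Se1/2 - p_I1/6 - 3*q_C1/7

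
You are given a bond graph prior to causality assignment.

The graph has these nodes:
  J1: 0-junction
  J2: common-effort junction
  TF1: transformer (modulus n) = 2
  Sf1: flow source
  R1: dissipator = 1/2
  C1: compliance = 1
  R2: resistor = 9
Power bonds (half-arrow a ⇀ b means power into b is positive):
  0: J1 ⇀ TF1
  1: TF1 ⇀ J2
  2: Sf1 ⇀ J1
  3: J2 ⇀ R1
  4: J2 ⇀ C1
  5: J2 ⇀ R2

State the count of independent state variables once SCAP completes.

1  (C1 all integral)

β2 →Sf1  (Sf1: flow source, stroke at near end)
β0 →J1  (J1 needs exactly one e-in)
β1 →TF1  (through TF1, causality passes straight; one stroke at TF1)
β4 →J2  (C1: C, integral causality)
β3 →R1  (J2 effort already set via bond 4)
β5 →R2  (common-e at J2 fixed by 4)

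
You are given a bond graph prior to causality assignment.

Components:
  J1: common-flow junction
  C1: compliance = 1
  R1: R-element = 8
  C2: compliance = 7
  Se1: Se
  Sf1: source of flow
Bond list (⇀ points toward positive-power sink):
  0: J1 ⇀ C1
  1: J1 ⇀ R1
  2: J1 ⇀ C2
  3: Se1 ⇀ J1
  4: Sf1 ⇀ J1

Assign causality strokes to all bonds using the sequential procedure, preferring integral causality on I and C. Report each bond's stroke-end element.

β0 stroke at J1
β1 stroke at J1
β2 stroke at J1
β3 stroke at J1
β4 stroke at Sf1

b3 |J1  (source Se1 imposes e)
b4 |Sf1  (Sf1 fixes flow; stroke at Sf1)
b0 |J1  (1-jn J1 has f-setter on 4)
b1 |J1  (common-f at J1 fixed by 4)
b2 |J1  (1-jn J1 has f-setter on 4)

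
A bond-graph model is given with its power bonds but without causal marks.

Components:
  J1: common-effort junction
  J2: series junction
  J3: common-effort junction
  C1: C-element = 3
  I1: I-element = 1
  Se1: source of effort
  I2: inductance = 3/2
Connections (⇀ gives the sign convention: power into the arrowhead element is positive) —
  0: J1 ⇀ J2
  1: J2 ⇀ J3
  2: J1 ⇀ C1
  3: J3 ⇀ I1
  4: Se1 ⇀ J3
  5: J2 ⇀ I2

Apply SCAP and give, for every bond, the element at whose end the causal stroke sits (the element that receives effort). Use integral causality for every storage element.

#4 →J3  (Se1 (Se) sets effort on bond)
#1 →J2  (common-e at J3 fixed by 4)
#3 →I1  (J3 effort already set via bond 4)
#2 →J1  (C1: C, integral causality)
#0 →J2  (common-e at J1 fixed by 2)
#5 →I2  (only one flow-in slot at J2)

bond 0 →J2
bond 1 →J2
bond 2 →J1
bond 3 →I1
bond 4 →J3
bond 5 →I2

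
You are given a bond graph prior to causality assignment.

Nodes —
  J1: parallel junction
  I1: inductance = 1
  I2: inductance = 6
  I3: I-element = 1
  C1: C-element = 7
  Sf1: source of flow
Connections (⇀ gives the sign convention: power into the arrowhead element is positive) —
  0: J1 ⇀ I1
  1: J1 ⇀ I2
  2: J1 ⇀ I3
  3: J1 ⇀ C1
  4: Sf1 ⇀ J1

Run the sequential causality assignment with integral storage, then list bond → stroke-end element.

bond 0 stroke→I1
bond 1 stroke→I2
bond 2 stroke→I3
bond 3 stroke→J1
bond 4 stroke→Sf1

#4 |Sf1  (source Sf1 imposes f)
#0 |I1  (I1 integral (f out))
#1 |I2  (prefer integral on I2)
#2 |I3  (I3 integral (f out))
#3 |J1  (J1 needs exactly one e-in)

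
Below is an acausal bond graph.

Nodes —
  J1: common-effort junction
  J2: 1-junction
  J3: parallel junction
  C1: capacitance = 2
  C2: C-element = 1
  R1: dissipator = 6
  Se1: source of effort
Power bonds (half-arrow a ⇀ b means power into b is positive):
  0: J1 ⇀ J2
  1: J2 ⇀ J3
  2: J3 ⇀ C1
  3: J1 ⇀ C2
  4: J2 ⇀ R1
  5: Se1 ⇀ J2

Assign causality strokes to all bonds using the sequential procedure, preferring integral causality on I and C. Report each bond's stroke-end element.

b5 |J2  (source Se1 imposes e)
b2 |J3  (C1: C, integral causality)
b1 |J2  (J3: bond 2 brought effort, rest push out)
b3 |J1  (C2 integral (e out))
b0 |J2  (0-jn J1 has e-setter on 3)
b4 |R1  (J2: last free bond brings flow in)

b0 →J2
b1 →J2
b2 →J3
b3 →J1
b4 →R1
b5 →J2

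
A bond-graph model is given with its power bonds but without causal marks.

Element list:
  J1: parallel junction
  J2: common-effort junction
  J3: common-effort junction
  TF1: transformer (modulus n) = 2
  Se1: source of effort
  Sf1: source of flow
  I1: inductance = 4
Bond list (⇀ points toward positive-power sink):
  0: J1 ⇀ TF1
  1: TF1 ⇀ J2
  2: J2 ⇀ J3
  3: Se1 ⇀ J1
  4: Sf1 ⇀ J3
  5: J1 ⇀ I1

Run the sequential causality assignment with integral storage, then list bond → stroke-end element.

bond 0 →TF1
bond 1 →J2
bond 2 →J3
bond 3 →J1
bond 4 →Sf1
bond 5 →I1

#3 stroke at J1  (Se1 fixes effort; stroke away)
#4 stroke at Sf1  (source Sf1 imposes f)
#0 stroke at TF1  (J1: bond 3 brought effort, rest push out)
#5 stroke at I1  (common-e at J1 fixed by 3)
#2 stroke at J3  (closing 0-jn rule on J3)
#1 stroke at J2  (TF1 one-in-one-out from 0)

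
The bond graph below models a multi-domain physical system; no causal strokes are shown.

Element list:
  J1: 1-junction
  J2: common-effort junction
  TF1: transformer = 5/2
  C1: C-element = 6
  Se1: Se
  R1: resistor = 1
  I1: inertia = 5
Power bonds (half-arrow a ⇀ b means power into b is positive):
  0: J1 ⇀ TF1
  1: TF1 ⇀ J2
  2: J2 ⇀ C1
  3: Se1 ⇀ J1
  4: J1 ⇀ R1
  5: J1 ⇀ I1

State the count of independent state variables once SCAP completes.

2  (C1, I1 all integral)

β3 stroke→J1  (Se1 fixes effort; stroke away)
β2 stroke→J2  (C1 integral (e out))
β1 stroke→TF1  (0-jn J2 has e-setter on 2)
β0 stroke→J1  (TF TF1: opposite of bond 1)
β5 stroke→I1  (I1 outputs flow p/I1)
β4 stroke→J1  (J1 flow already set via bond 5)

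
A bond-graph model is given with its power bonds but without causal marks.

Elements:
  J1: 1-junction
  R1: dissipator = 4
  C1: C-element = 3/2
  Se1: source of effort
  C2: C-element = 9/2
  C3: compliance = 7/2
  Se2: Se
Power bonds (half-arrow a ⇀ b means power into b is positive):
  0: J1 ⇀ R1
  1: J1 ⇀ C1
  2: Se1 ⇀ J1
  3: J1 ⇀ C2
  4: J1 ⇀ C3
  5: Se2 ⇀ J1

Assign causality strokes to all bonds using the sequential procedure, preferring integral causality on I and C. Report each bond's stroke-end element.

bond 0 stroke at R1
bond 1 stroke at J1
bond 2 stroke at J1
bond 3 stroke at J1
bond 4 stroke at J1
bond 5 stroke at J1

#2 |J1  (Se1 (Se) sets effort on bond)
#5 |J1  (Se2: effort source, stroke at far end)
#1 |J1  (C1 integral (e out))
#3 |J1  (prefer integral on C2)
#4 |J1  (C3 integral (e out))
#0 |R1  (J1: last free bond brings flow in)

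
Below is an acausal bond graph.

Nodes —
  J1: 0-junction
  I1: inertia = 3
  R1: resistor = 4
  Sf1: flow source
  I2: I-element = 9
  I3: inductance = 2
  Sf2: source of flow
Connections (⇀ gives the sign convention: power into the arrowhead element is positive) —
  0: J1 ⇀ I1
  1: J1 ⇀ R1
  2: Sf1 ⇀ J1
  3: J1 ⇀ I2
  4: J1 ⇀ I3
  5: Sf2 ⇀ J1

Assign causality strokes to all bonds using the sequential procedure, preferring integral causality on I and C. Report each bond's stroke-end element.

bond 2 stroke→Sf1  (source Sf1 imposes f)
bond 5 stroke→Sf2  (Sf2: flow source, stroke at near end)
bond 0 stroke→I1  (prefer integral on I1)
bond 3 stroke→I2  (I2: I, integral causality)
bond 4 stroke→I3  (I3 integral (f out))
bond 1 stroke→J1  (only one effort-in slot at J1)

β0 stroke at I1
β1 stroke at J1
β2 stroke at Sf1
β3 stroke at I2
β4 stroke at I3
β5 stroke at Sf2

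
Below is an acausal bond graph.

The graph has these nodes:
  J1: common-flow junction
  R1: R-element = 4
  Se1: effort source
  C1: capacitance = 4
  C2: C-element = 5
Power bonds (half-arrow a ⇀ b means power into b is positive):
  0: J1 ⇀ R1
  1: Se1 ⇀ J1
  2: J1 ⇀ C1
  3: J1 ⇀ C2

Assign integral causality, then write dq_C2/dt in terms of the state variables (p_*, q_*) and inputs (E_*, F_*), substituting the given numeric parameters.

#1 stroke at J1  (Se1 fixes effort; stroke away)
#2 stroke at J1  (C1: C, integral causality)
#3 stroke at J1  (prefer integral on C2)
#0 stroke at R1  (only one flow-in slot at J1)

dq_C2/dt = E_Se1/4 - q_C1/16 - q_C2/20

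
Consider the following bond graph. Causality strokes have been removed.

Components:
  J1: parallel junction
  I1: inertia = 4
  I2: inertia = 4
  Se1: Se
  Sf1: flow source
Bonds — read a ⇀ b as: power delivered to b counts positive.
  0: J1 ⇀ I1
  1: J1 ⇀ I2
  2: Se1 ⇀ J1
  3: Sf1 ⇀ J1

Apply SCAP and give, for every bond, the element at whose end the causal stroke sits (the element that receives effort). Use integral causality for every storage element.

#0 →I1
#1 →I2
#2 →J1
#3 →Sf1

b2 |J1  (Se1 (Se) sets effort on bond)
b3 |Sf1  (Sf1 (Sf) sets flow on bond)
b0 |I1  (0-jn J1 has e-setter on 2)
b1 |I2  (J1: bond 2 brought effort, rest push out)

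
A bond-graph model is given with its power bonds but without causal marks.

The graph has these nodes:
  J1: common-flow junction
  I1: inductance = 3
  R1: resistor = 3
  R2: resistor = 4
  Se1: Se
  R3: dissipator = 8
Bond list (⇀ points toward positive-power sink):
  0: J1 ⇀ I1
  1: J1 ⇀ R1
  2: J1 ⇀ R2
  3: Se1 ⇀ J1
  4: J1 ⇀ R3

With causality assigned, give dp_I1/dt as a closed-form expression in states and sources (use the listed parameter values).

#3 |J1  (Se1: effort source, stroke at far end)
#0 |I1  (I1: I, integral causality)
#1 |J1  (1-jn J1 has f-setter on 0)
#2 |J1  (common-f at J1 fixed by 0)
#4 |J1  (common-f at J1 fixed by 0)

dp_I1/dt = E_Se1 - 5*p_I1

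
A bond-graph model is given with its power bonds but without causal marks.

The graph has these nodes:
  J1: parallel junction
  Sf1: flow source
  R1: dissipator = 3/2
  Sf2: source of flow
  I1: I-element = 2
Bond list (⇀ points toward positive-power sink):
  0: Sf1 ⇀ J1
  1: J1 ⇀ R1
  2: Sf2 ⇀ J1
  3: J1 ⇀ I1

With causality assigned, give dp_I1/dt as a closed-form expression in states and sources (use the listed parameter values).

#0 |Sf1  (Sf1 (Sf) sets flow on bond)
#2 |Sf2  (source Sf2 imposes f)
#3 |I1  (I1 outputs flow p/I1)
#1 |J1  (closing 0-jn rule on J1)

dp_I1/dt = 3*F_Sf1/2 + 3*F_Sf2/2 - 3*p_I1/4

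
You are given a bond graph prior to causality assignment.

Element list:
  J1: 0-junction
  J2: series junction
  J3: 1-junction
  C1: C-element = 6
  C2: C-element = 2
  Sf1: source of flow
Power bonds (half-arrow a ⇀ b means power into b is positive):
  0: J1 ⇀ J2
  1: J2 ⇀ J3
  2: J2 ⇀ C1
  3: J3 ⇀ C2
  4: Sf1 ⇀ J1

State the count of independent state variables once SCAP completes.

β4 stroke at Sf1  (Sf1: flow source, stroke at near end)
β0 stroke at J1  (J1 needs exactly one e-in)
β1 stroke at J2  (1-jn J2 has f-setter on 0)
β2 stroke at J2  (1-jn J2 has f-setter on 0)
β3 stroke at J3  (J3: bond 1 brought flow, rest push out)

2  (C1, C2 all integral)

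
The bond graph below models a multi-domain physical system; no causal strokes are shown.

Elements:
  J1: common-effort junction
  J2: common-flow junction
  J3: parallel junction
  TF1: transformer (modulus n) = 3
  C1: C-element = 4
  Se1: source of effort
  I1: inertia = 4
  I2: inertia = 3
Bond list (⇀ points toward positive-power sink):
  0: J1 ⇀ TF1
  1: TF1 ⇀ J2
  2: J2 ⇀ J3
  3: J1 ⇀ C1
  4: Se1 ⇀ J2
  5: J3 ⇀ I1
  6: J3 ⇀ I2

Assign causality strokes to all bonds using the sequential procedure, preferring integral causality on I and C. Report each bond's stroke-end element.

#0 |TF1
#1 |J2
#2 |J3
#3 |J1
#4 |J2
#5 |I1
#6 |I2

bond 4 stroke at J2  (Se1: effort source, stroke at far end)
bond 3 stroke at J1  (prefer integral on C1)
bond 0 stroke at TF1  (J1 effort already set via bond 3)
bond 1 stroke at J2  (TF TF1: opposite of bond 0)
bond 2 stroke at J3  (J2: last free bond brings flow in)
bond 5 stroke at I1  (J3 effort already set via bond 2)
bond 6 stroke at I2  (J3 effort already set via bond 2)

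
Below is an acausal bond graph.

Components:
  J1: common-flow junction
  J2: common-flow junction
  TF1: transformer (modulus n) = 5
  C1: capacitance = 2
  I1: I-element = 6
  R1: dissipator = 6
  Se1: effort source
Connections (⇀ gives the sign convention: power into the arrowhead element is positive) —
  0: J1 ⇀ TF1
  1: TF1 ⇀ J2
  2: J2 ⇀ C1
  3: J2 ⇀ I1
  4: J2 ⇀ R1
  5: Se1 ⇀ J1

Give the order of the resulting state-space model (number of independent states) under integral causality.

#5 →J1  (Se1 (Se) sets effort on bond)
#0 →TF1  (closing 1-jn rule on J1)
#1 →J2  (through TF1, causality passes straight; one stroke at TF1)
#2 →J2  (C1: C, integral causality)
#3 →I1  (I1 outputs flow p/I1)
#4 →J2  (J2: bond 3 brought flow, rest push out)

2  (C1, I1 all integral)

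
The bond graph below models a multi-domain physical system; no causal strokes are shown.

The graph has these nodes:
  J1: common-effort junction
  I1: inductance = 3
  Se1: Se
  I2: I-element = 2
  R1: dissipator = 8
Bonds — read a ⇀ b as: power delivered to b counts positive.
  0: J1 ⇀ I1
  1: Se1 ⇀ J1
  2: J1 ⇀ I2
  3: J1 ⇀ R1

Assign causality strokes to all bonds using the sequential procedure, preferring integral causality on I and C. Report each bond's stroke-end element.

b0 stroke→I1
b1 stroke→J1
b2 stroke→I2
b3 stroke→R1

b1 |J1  (Se1: effort source, stroke at far end)
b0 |I1  (J1 effort already set via bond 1)
b2 |I2  (J1: bond 1 brought effort, rest push out)
b3 |R1  (J1: bond 1 brought effort, rest push out)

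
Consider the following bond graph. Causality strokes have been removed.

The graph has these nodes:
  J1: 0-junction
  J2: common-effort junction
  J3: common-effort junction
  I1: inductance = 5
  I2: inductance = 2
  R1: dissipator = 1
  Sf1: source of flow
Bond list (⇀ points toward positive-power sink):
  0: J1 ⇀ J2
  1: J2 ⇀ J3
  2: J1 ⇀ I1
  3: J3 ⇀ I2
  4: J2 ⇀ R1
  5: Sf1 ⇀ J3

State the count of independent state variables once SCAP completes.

2  (I1, I2 all integral)

#5 stroke→Sf1  (Sf1 fixes flow; stroke at Sf1)
#2 stroke→I1  (I1: I, integral causality)
#0 stroke→J1  (J1: last free bond brings effort in)
#3 stroke→I2  (I2 outputs flow p/I2)
#1 stroke→J3  (closing 0-jn rule on J3)
#4 stroke→J2  (closing 0-jn rule on J2)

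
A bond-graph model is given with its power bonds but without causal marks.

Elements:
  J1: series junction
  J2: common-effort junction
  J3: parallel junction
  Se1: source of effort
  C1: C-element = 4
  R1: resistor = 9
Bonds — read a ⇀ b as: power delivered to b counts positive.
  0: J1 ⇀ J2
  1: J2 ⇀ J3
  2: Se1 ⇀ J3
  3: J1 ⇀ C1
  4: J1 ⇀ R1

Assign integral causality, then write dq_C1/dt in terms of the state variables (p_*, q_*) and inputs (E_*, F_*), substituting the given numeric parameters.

dq_C1/dt = -E_Se1/9 - q_C1/36

β2 →J3  (Se1 (Se) sets effort on bond)
β1 →J2  (0-jn J3 has e-setter on 2)
β0 →J1  (J2: bond 1 brought effort, rest push out)
β3 →J1  (C1: C, integral causality)
β4 →R1  (J1 needs exactly one f-in)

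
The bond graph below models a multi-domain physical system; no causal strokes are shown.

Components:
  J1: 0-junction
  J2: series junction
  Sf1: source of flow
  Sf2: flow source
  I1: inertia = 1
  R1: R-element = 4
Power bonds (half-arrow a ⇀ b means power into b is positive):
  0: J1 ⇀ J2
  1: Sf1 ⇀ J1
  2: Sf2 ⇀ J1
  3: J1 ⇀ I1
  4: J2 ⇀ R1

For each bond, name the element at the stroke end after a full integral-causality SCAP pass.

bond 0 →J1
bond 1 →Sf1
bond 2 →Sf2
bond 3 →I1
bond 4 →J2

b1 stroke→Sf1  (source Sf1 imposes f)
b2 stroke→Sf2  (Sf2 (Sf) sets flow on bond)
b3 stroke→I1  (I1 integral (f out))
b0 stroke→J1  (J1: last free bond brings effort in)
b4 stroke→J2  (1-jn J2 has f-setter on 0)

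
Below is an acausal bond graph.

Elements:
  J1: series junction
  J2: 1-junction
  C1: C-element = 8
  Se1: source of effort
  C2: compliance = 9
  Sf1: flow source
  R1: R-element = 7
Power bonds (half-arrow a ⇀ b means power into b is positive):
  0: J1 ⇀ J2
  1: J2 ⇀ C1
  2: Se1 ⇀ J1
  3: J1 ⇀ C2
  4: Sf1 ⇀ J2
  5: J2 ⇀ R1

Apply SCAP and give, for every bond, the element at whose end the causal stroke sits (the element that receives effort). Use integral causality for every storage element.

β0 |J2
β1 |J2
β2 |J1
β3 |J1
β4 |Sf1
β5 |J2

b2 stroke at J1  (source Se1 imposes e)
b4 stroke at Sf1  (Sf1: flow source, stroke at near end)
b0 stroke at J2  (J2: bond 4 brought flow, rest push out)
b1 stroke at J2  (J2: bond 4 brought flow, rest push out)
b5 stroke at J2  (common-f at J2 fixed by 4)
b3 stroke at J1  (1-jn J1 has f-setter on 0)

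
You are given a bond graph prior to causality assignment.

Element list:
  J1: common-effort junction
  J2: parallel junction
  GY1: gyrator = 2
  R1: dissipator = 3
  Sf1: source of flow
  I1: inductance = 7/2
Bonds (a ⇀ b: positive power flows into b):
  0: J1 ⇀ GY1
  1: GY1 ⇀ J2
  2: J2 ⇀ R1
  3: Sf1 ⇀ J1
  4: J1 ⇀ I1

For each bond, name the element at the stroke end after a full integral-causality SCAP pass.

bond 3 |Sf1  (Sf1: flow source, stroke at near end)
bond 4 |I1  (I1: I, integral causality)
bond 0 |J1  (only one effort-in slot at J1)
bond 1 |J2  (GY GY1: same side as bond 0)
bond 2 |R1  (0-jn J2 has e-setter on 1)

b0 stroke→J1
b1 stroke→J2
b2 stroke→R1
b3 stroke→Sf1
b4 stroke→I1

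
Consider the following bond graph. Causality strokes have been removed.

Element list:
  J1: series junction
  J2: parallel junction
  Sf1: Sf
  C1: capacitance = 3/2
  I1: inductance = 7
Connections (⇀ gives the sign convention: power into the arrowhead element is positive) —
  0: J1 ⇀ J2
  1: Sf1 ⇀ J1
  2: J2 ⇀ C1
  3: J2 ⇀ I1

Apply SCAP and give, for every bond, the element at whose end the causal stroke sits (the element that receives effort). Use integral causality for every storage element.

β0 |J1
β1 |Sf1
β2 |J2
β3 |I1

bond 1 →Sf1  (Sf1: flow source, stroke at near end)
bond 0 →J1  (1-jn J1 has f-setter on 1)
bond 2 →J2  (C1 integral (e out))
bond 3 →I1  (common-e at J2 fixed by 2)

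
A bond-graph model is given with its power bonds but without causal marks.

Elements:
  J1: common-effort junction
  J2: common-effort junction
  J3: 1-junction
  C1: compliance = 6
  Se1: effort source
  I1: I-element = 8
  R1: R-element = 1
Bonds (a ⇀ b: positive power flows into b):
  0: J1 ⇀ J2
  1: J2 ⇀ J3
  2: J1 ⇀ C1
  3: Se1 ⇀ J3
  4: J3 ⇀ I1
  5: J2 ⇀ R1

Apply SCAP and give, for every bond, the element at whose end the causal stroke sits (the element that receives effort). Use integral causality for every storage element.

bond 3 |J3  (Se1 fixes effort; stroke away)
bond 2 |J1  (C1 outputs effort q/C1)
bond 0 |J2  (common-e at J1 fixed by 2)
bond 1 |J3  (common-e at J2 fixed by 0)
bond 5 |R1  (J2 effort already set via bond 0)
bond 4 |I1  (closing 1-jn rule on J3)

b0 →J2
b1 →J3
b2 →J1
b3 →J3
b4 →I1
b5 →R1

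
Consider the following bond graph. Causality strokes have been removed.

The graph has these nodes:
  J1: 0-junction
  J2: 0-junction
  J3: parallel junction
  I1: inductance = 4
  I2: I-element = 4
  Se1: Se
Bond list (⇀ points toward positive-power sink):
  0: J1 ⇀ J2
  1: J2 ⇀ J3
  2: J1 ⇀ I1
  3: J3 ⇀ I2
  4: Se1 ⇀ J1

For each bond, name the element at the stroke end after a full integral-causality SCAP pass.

#0 |J2
#1 |J3
#2 |I1
#3 |I2
#4 |J1

β4 →J1  (Se1 fixes effort; stroke away)
β0 →J2  (J1 effort already set via bond 4)
β2 →I1  (0-jn J1 has e-setter on 4)
β1 →J3  (common-e at J2 fixed by 0)
β3 →I2  (0-jn J3 has e-setter on 1)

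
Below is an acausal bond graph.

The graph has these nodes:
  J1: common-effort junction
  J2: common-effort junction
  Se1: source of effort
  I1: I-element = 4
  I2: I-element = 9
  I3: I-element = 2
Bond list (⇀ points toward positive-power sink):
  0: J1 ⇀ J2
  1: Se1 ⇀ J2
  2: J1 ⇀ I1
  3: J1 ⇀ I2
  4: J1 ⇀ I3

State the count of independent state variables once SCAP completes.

3  (I1, I2, I3 all integral)

bond 1 →J2  (Se1 fixes effort; stroke away)
bond 0 →J1  (0-jn J2 has e-setter on 1)
bond 2 →I1  (J1 effort already set via bond 0)
bond 3 →I2  (J1: bond 0 brought effort, rest push out)
bond 4 →I3  (J1 effort already set via bond 0)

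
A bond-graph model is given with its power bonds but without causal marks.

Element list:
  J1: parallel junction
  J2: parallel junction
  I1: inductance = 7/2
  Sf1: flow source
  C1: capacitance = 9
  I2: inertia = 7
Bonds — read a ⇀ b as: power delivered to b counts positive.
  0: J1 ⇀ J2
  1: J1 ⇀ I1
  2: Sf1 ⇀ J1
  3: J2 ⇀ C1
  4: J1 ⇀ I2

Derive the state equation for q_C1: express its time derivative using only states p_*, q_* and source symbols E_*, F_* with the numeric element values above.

#2 stroke→Sf1  (source Sf1 imposes f)
#1 stroke→I1  (I1 integral (f out))
#3 stroke→J2  (C1: C, integral causality)
#0 stroke→J1  (0-jn J2 has e-setter on 3)
#4 stroke→I2  (common-e at J1 fixed by 0)

dq_C1/dt = F_Sf1 - 2*p_I1/7 - p_I2/7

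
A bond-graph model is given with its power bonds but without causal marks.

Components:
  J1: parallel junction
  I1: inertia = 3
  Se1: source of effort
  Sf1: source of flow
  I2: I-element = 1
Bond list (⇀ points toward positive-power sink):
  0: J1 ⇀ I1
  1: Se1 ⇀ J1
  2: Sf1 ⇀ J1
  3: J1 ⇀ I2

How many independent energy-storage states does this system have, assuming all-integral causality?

2  (I1, I2 all integral)

b1 stroke at J1  (Se1 (Se) sets effort on bond)
b2 stroke at Sf1  (Sf1 (Sf) sets flow on bond)
b0 stroke at I1  (0-jn J1 has e-setter on 1)
b3 stroke at I2  (0-jn J1 has e-setter on 1)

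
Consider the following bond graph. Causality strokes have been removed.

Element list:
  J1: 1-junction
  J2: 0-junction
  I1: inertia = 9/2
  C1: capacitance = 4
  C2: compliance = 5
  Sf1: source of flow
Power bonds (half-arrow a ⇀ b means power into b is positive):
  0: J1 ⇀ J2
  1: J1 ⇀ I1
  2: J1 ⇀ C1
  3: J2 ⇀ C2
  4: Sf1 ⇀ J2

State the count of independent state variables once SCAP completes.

#4 stroke at Sf1  (Sf1: flow source, stroke at near end)
#1 stroke at I1  (I1 integral (f out))
#0 stroke at J1  (1-jn J1 has f-setter on 1)
#2 stroke at J1  (1-jn J1 has f-setter on 1)
#3 stroke at J2  (only one effort-in slot at J2)

3  (C1, C2, I1 all integral)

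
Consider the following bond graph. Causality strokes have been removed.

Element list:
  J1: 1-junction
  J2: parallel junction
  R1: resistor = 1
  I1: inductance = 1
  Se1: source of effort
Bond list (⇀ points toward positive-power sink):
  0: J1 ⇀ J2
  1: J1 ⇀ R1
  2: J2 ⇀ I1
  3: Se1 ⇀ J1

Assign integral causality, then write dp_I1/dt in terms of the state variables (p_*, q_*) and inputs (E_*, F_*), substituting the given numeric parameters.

dp_I1/dt = E_Se1 - p_I1

β3 →J1  (Se1 fixes effort; stroke away)
β2 →I1  (I1 integral (f out))
β0 →J2  (J2: last free bond brings effort in)
β1 →J1  (common-f at J1 fixed by 0)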